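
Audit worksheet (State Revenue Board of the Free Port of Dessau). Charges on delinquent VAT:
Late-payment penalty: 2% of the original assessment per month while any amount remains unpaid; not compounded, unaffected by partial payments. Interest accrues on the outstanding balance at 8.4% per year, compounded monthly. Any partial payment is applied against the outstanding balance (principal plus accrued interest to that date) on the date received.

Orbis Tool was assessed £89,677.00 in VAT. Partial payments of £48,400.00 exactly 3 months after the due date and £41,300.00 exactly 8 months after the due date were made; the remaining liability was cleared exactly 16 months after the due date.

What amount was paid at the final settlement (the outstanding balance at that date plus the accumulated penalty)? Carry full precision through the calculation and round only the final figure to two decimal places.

£32,297.91

Monthly rate = 8.4% ÷ 12 = 0.7%
Balance at month 3: £89,677.0000 × (1 + 0.007)^3 = £91,573.4303…
After £48,400.00 payment: £91,573.4303… − £48,400.00 = £43,173.4303…
Balance at month 8: £43,173.4303… × (1 + 0.007)^5 = £44,705.8039…
After £41,300.00 payment: £44,705.8039… − £41,300.00 = £3,405.8039…
Balance at month 16: £3,405.8039… × (1 + 0.007)^8 = £3,601.2677…
Penalty: 16 × 2% × £89,677.00 = £28,696.64
Final settlement = outstanding balance + penalty = £3,601.2677… + £28,696.64 = £32,297.91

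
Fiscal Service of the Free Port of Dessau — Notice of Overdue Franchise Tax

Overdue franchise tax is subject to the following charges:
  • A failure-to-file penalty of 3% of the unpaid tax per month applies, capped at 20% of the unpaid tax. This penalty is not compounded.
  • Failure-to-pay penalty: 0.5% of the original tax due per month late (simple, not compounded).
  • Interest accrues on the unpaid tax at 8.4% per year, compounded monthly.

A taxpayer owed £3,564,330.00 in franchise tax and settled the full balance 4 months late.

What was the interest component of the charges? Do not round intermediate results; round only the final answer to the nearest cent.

£100,854.05

Interest (8.4%/yr ÷ 12 = 0.7%/month): £3,564,330.00 × ((1 + 0.007)^4 − 1) = £100,854.0518…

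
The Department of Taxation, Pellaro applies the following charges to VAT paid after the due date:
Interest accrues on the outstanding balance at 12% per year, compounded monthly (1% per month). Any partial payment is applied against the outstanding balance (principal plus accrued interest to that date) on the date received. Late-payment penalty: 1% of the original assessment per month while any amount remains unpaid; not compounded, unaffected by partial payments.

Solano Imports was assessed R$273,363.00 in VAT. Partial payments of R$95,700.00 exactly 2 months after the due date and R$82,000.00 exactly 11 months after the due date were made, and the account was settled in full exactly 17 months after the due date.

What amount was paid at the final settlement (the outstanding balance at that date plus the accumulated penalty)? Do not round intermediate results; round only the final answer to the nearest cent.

R$172,067.34

Balance at month 2: R$273,363.0000 × (1 + 0.01)^2 = R$278,857.5963
After R$95,700.00 payment: R$278,857.5963 − R$95,700.00 = R$183,157.5963
Balance at month 11: R$183,157.5963 × (1 + 0.01)^9 = R$200,316.7657…
After R$82,000.00 payment: R$200,316.7657… − R$82,000.00 = R$118,316.7657…
Balance at month 17: R$118,316.7657… × (1 + 0.01)^6 = R$125,595.6309…
Penalty: 17 × 1% × R$273,363.00 = R$46,471.71
Final settlement = outstanding balance + penalty = R$125,595.6309… + R$46,471.71 = R$172,067.34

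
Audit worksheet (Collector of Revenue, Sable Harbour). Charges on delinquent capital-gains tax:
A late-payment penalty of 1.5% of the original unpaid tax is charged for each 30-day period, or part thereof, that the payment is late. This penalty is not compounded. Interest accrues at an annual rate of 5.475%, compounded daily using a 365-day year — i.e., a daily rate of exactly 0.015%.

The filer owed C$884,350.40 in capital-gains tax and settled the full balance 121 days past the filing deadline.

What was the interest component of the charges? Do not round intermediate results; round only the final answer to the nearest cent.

Interest: C$884,350.40 × ((1 + 0.00015)^121 − 1) = C$884,350.40 × 0.01831433… = C$16,196.2817…

C$16,196.28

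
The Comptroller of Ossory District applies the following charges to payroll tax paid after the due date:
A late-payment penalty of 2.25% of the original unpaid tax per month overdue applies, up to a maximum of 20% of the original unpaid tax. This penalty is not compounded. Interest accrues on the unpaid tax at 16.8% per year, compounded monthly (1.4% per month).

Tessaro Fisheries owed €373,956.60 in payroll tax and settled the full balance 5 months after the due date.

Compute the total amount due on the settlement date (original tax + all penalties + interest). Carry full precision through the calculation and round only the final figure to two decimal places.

Penalty: 5 × 2.25% × €373,956.60 = €42,070.12… (below the 20% cap of €74,791.32)
Interest: €373,956.60 × ((1 + 0.014)^5 − 1) = €373,956.60 × 0.0719876… = €26,920.2503…
Total = €373,956.60 + €42,070.1175 + €26,920.2503… = €442,946.97

€442,946.97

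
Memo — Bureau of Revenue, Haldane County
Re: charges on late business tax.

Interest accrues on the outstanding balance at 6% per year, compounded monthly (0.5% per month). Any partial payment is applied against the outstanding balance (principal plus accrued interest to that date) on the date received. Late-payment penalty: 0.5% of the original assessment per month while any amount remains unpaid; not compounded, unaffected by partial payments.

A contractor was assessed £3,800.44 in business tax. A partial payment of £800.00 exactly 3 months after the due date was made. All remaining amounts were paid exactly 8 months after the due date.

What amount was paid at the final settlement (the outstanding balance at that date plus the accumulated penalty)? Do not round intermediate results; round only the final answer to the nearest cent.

£3,286.96

Balance at month 3: £3,800.4400 × (1 + 0.005)^3 = £3,857.7321…
After £800.00 payment: £3,857.7321… − £800.00 = £3,057.7321…
Balance at month 8: £3,057.7321… × (1 + 0.005)^5 = £3,134.9437…
Penalty: 8 × 0.5% × £3,800.44 = £152.02…
Final settlement = outstanding balance + penalty = £3,134.9437… + £152.02… = £3,286.96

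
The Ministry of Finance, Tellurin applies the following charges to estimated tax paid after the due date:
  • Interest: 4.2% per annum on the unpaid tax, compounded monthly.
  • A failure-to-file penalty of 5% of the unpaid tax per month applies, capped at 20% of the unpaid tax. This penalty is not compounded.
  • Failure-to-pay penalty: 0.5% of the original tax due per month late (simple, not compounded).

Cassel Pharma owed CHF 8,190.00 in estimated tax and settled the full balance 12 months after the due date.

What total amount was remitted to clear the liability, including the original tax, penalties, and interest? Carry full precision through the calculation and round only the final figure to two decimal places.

CHF 10,670.08

Failure-to-file: 12 × 5% × CHF 8,190.00 = CHF 4,914.00, capped at 20% × CHF 8,190.00 = CHF 1,638.00
Failure-to-pay penalty = 0.5% × CHF 8,190.00 × 12 mo = CHF 491.40
Interest (4.2%/yr ÷ 12 = 0.35%/month): CHF 8,190.00 × ((1 + 0.0035)^12 − 1) = CHF 350.6795…
Total = CHF 8,190.00 + CHF 2,129.4000 + CHF 350.6795… = CHF 10,670.08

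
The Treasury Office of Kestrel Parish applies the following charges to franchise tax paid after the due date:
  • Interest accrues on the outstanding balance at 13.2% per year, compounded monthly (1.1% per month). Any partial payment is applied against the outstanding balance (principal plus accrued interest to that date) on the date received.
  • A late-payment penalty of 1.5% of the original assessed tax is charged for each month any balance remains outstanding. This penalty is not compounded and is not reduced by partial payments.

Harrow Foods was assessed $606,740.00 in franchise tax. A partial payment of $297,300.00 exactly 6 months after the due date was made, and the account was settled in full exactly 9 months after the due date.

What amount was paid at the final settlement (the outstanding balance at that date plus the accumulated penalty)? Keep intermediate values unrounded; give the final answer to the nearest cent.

$444,209.87

Balance at month 6: $606,740.0000 × (1 + 0.011)^6 = $647,902.3584…
After $297,300.00 payment: $647,902.3584… − $297,300.00 = $350,602.3584…
Balance at month 9: $350,602.3584… × (1 + 0.011)^3 = $362,299.9715…
Penalty: 9 × 1.5% × $606,740.00 = $81,909.90
Final settlement = outstanding balance + penalty = $362,299.9715… + $81,909.90 = $444,209.87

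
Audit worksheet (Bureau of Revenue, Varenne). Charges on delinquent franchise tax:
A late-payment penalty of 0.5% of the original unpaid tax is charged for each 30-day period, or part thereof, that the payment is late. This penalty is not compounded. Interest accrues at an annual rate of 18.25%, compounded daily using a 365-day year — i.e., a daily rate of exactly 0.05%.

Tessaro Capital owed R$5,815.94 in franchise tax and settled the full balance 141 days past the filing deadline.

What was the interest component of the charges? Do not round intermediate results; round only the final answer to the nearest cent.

Interest: R$5,815.94 × ((1 + 0.0005)^141 − 1) = R$5,815.94 × 0.07302566… = R$424.7129…

R$424.71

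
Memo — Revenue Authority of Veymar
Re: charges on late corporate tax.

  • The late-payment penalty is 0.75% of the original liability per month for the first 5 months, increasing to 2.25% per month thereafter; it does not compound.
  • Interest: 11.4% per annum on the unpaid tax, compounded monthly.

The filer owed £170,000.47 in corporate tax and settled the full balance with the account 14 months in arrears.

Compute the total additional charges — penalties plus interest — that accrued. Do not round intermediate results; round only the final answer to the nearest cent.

Penalty, months 1–5: 5 × 0.75% × £170,000.47 = £6,375.02…
Penalty, months 6–14: 9 × 2.25% × £170,000.47 = £34,425.10…
Interest (11.4%/yr ÷ 12 = 0.95%/month): £170,000.47 × ((1 + 0.0095)^14 − 1) = £24,060.7011…
Penalties + interest = £40,800.1128 + £24,060.7011… = £64,860.81

£64,860.81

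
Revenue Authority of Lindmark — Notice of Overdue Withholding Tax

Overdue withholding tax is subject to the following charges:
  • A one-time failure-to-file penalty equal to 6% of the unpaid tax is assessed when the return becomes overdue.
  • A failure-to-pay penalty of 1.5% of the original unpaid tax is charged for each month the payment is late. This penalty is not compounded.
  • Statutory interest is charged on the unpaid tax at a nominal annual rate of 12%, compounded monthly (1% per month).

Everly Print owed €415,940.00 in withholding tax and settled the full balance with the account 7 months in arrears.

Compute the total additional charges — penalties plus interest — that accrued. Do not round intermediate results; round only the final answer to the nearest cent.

€98,634.08

Failure-to-file penalty: 6% × €415,940.00 = €24,956.40
Failure-to-pay penalty: 7 × 1.5% × €415,940.00 = €43,673.70
Interest: €415,940.00 × ((1 + 0.01)^7 − 1) = €415,940.00 × 0.0721354… = €30,003.9784…
Penalties + interest = €68,630.1000 + €30,003.9784… = €98,634.08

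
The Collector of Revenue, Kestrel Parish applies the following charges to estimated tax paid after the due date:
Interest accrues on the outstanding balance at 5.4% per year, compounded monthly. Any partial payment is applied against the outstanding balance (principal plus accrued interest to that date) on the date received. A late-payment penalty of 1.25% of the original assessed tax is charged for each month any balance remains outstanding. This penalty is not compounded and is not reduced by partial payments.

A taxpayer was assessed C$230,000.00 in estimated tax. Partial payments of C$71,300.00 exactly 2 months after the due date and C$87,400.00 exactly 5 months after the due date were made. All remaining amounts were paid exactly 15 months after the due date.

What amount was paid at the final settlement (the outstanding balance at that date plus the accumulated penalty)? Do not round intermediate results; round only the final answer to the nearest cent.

C$122,149.55

Monthly rate = 5.4% ÷ 12 = 0.45%
Balance at month 2: C$230,000.0000 × (1 + 0.0045)^2 = C$232,074.6575
After C$71,300.00 payment: C$232,074.6575 − C$71,300.00 = C$160,774.6575
Balance at month 5: C$160,774.6575 × (1 + 0.0045)^3 = C$162,954.8971…
After C$87,400.00 payment: C$162,954.8971… − C$87,400.00 = C$75,554.8971…
Balance at month 15: C$75,554.8971… × (1 + 0.0045)^10 = C$79,024.5496…
Penalty: 15 × 1.25% × C$230,000.00 = C$43,125.00
Final settlement = outstanding balance + penalty = C$79,024.5496… + C$43,125.00 = C$122,149.55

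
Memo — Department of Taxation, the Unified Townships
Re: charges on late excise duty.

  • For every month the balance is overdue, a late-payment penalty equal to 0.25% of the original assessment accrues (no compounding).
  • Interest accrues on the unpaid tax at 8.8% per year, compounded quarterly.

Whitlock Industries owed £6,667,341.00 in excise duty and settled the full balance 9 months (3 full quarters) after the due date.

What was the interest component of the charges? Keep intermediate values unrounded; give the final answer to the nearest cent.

£449,796.48

Interest (8.8%/yr ÷ 4 = 2.2%/quarter): £6,667,341.00 × ((1 + 0.022)^3 − 1) = £449,796.4790…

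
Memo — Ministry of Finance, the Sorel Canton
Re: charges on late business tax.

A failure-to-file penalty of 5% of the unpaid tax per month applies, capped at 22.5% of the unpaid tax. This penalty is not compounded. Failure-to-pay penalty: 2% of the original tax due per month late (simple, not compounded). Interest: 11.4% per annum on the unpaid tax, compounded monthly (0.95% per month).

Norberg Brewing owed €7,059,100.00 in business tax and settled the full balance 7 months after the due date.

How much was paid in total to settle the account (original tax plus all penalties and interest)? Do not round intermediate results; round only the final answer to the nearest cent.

Failure-to-file: 7 × 5% × €7,059,100.00 = €2,470,685.00, capped at 22.5% × €7,059,100.00 = €1,588,297.50
Failure-to-pay penalty: 7 × 2% × €7,059,100.00 = €988,274.00
Interest: €7,059,100.00 × ((1 + 0.0095)^7 − 1) = €7,059,100.00 × 0.0684255… = €483,022.7635…
Total = €7,059,100.00 + €2,576,571.5000 + €483,022.7635… = €10,118,694.26

€10,118,694.26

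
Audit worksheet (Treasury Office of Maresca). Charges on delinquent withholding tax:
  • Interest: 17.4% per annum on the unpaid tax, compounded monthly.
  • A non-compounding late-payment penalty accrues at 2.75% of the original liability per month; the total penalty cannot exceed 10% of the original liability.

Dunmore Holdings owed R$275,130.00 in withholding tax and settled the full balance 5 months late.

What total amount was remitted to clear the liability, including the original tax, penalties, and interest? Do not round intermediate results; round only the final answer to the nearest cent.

R$323,176.83

Penalty (uncapped): 5 × 2.75% × R$275,130.00 = R$37,830.38…; cap = 10% × R$275,130.00 = R$27,513.00 → penalty = R$27,513.00
Interest (17.4%/yr ÷ 12 = 1.45%/month): R$275,130.00 × ((1 + 0.0145)^5 − 1) = R$20,533.8345…
Total = R$275,130.00 + R$27,513.0000 + R$20,533.8345… = R$323,176.83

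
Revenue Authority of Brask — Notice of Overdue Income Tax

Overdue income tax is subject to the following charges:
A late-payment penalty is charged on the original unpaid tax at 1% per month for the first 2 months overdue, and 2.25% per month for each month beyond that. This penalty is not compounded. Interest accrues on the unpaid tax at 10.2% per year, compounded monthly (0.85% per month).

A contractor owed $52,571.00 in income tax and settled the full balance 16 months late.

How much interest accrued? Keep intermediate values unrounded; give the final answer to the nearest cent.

Interest: $52,571.00 × ((1 + 0.0085)^16 − 1) = $52,571.00 × 0.1450236… = $7,624.0361…

$7,624.04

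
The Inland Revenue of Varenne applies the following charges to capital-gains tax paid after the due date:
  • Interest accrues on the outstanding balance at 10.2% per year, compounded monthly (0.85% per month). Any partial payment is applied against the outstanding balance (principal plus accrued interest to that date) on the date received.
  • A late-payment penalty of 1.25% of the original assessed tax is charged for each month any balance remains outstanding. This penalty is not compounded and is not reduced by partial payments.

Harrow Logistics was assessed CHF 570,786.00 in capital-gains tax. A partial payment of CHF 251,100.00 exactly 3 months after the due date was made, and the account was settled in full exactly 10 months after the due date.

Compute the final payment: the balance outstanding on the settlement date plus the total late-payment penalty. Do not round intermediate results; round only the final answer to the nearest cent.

Balance at month 3: CHF 570,786.0000 × (1 + 0.0085)^3 = CHF 585,465.1114…
After CHF 251,100.00 payment: CHF 585,465.1114… − CHF 251,100.00 = CHF 334,365.1114…
Balance at month 10: CHF 334,365.1114… × (1 + 0.0085)^7 = CHF 354,774.3994…
Penalty: 10 × 1.25% × CHF 570,786.00 = CHF 71,348.25
Final settlement = outstanding balance + penalty = CHF 354,774.3994… + CHF 71,348.25 = CHF 426,122.65

CHF 426,122.65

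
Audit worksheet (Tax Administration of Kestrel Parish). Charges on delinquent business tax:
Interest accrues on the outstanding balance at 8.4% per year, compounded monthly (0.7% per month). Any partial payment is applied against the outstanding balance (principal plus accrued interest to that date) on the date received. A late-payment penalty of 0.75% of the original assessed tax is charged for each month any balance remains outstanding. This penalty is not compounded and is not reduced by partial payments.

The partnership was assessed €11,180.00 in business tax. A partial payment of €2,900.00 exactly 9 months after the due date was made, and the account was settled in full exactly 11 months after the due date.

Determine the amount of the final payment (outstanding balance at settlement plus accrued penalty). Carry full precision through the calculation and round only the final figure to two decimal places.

Balance at month 9: €11,180.0000 × (1 + 0.007)^9 = €11,904.3870…
After €2,900.00 payment: €11,904.3870… − €2,900.00 = €9,004.3870…
Balance at month 11: €9,004.3870… × (1 + 0.007)^2 = €9,130.8897…
Penalty: 11 × 0.75% × €11,180.00 = €922.35
Final settlement = outstanding balance + penalty = €9,130.8897… + €922.35 = €10,053.24

€10,053.24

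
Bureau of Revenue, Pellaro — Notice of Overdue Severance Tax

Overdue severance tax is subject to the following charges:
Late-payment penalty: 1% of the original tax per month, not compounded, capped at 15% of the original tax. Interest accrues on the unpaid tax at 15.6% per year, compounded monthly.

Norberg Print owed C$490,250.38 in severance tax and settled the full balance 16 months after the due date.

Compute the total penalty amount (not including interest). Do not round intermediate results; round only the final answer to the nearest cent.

C$73,537.56

Penalty (uncapped): 16 × 1% × C$490,250.38 = C$78,440.06…; cap = 15% × C$490,250.38 = C$73,537.56… → penalty = C$73,537.56…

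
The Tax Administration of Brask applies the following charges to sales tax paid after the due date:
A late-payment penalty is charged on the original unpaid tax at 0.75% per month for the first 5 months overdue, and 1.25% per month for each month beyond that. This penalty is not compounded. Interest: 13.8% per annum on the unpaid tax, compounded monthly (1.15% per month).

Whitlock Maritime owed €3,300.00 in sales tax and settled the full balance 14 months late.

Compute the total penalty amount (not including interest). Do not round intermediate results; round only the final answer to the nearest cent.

Penalty, months 1–5: 5 × 0.75% × €3,300.00 = €123.75
Penalty, months 6–14: 9 × 1.25% × €3,300.00 = €371.25
Total penalty = €123.75 + €371.25 = €495.00

€495.00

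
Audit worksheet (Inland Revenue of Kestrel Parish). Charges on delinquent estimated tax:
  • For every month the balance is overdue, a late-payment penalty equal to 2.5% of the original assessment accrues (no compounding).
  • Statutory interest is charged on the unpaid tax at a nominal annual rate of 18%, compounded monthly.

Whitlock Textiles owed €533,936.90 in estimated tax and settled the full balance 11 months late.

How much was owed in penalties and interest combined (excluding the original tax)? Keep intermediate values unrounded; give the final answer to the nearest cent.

Late-payment penalty = 2.5% × €533,936.90 × 11 mo = €146,832.65…
Interest (18%/yr ÷ 12 = 1.5%/month): €533,936.90 × ((1 + 0.015)^11 − 1) = €95,013.5040…
Penalties + interest = €146,832.6475 + €95,013.5040… = €241,846.15

€241,846.15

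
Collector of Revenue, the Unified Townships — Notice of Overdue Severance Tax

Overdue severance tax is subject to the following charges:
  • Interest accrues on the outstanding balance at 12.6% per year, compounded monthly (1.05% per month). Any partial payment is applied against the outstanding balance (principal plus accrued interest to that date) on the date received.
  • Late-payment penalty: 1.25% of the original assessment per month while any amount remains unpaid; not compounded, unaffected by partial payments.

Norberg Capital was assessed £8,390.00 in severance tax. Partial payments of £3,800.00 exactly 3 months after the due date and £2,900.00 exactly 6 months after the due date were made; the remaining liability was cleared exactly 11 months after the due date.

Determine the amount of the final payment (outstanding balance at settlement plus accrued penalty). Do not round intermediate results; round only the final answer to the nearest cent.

£3,378.52

Balance at month 3: £8,390.0000 × (1 + 0.0105)^3 = £8,657.0697…
After £3,800.00 payment: £8,657.0697… − £3,800.00 = £4,857.0697…
Balance at month 6: £4,857.0697… × (1 + 0.0105)^3 = £5,011.6795…
After £2,900.00 payment: £5,011.6795… − £2,900.00 = £2,111.6795…
Balance at month 11: £2,111.6795… × (1 + 0.0105)^5 = £2,224.8954…
Penalty: 11 × 1.25% × £8,390.00 = £1,153.63…
Final settlement = outstanding balance + penalty = £2,224.8954… + £1,153.63… = £3,378.52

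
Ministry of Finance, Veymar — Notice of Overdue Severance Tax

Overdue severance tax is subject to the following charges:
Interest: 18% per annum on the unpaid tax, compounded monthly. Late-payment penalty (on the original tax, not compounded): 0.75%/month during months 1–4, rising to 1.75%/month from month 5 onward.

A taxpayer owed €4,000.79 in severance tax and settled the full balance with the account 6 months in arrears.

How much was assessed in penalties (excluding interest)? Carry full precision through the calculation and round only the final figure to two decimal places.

Penalty, months 1–4: 4 × 0.75% × €4,000.79 = €120.02…
Penalty, months 5–6: 2 × 1.75% × €4,000.79 = €140.03…
Total penalty = €120.02… + €140.03… = €260.05

€260.05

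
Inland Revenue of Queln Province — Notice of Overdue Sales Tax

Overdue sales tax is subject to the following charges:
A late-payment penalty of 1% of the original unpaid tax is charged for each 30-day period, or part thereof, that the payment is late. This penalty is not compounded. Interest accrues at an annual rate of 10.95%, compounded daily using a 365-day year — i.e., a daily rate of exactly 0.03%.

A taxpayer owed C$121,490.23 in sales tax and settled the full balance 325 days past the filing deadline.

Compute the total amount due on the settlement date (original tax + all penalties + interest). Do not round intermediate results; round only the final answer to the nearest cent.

C$147,294.19

Penalty periods: ⌈325/30⌉ = 11; penalty = 11 × 1% × C$121,490.23 = C$13,363.93…
Interest: C$121,490.23 × ((1 + 0.0003)^325 − 1) = C$121,490.23 × 0.10239532… = C$12,440.0312…
Total = C$121,490.23 + C$13,363.9253 + C$12,440.0312… = C$147,294.19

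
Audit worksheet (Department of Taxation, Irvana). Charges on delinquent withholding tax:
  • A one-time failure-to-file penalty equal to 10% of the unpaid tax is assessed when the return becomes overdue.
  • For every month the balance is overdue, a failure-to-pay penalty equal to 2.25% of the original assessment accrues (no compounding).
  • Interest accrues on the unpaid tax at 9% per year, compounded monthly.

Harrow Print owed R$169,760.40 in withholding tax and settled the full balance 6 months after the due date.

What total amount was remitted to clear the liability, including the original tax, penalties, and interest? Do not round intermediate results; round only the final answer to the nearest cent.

Failure-to-file penalty: 10% × R$169,760.40 = R$16,976.04
Failure-to-pay penalty = 2.25% × R$169,760.40 × 6 mo = R$22,917.65…
Interest (9%/yr ÷ 12 = 0.75%/month): R$169,760.40 × ((1 + 0.0075)^6 − 1) = R$7,783.8938…
Total = R$169,760.40 + R$39,893.6940 + R$7,783.8938… = R$217,437.99

R$217,437.99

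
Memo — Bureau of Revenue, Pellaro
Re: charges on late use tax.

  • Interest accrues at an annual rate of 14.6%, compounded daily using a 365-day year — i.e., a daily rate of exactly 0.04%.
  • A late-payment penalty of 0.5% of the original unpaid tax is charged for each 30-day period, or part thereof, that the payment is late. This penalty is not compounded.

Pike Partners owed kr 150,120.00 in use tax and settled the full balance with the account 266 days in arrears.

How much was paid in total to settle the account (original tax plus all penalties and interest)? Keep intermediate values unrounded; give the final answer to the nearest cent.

kr 173,725.32

Penalty periods: ⌈266/30⌉ = 9; penalty = 9 × 0.5% × kr 150,120.00 = kr 6,755.40
Interest: kr 150,120.00 × ((1 + 0.0004)^266 − 1) = kr 150,120.00 × 0.11224303… = kr 16,849.9239…
Total = kr 150,120.00 + kr 6,755.4000 + kr 16,849.9239… = kr 173,725.32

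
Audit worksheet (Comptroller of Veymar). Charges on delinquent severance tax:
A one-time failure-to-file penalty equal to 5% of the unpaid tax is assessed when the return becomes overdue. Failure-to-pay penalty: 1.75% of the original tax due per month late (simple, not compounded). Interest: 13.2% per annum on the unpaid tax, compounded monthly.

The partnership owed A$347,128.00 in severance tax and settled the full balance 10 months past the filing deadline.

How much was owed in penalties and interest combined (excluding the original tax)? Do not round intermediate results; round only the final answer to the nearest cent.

Failure-to-file penalty: 5% × A$347,128.00 = A$17,356.40
Failure-to-pay penalty = 1.75% × A$347,128.00 × 10 mo = A$60,747.40
Interest (13.2%/yr ÷ 12 = 1.1%/month): A$347,128.00 × ((1 + 0.011)^10 − 1) = A$40,130.7167…
Penalties + interest = A$78,103.8000 + A$40,130.7167… = A$118,234.52

A$118,234.52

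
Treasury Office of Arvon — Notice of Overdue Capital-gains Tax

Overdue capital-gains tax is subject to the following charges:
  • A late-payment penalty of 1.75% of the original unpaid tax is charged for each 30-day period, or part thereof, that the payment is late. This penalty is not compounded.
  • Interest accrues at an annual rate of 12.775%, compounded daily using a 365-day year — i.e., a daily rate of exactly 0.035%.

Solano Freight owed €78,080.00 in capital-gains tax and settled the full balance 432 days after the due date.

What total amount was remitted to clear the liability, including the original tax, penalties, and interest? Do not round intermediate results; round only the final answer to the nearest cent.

Penalty periods: ⌈432/30⌉ = 15; penalty = 15 × 1.75% × €78,080.00 = €20,496.00
Interest: €78,080.00 × ((1 + 0.00035)^432 − 1) = €78,080.00 × 0.16319851… = €12,742.5396…
Total = €78,080.00 + €20,496.0000 + €12,742.5396… = €111,318.54

€111,318.54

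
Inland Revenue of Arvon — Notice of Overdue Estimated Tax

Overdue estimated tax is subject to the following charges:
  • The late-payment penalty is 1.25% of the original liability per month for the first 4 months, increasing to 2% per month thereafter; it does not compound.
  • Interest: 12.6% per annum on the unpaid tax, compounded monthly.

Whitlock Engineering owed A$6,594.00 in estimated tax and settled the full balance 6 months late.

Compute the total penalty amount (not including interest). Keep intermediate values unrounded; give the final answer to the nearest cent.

Penalty, months 1–4: 4 × 1.25% × A$6,594.00 = A$329.70
Penalty, months 5–6: 2 × 2% × A$6,594.00 = A$263.76
Total penalty = A$329.70 + A$263.76 = A$593.46

A$593.46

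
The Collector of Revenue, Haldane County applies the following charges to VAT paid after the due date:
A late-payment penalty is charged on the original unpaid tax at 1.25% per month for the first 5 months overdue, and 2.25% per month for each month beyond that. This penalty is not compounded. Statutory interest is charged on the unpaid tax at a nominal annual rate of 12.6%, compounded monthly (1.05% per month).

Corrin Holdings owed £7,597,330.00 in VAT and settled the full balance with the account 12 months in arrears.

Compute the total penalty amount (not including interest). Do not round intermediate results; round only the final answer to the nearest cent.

£1,671,412.60

Penalty, months 1–5: 5 × 1.25% × £7,597,330.00 = £474,833.13…
Penalty, months 6–12: 7 × 2.25% × £7,597,330.00 = £1,196,579.48…
Total penalty = £474,833.13… + £1,196,579.48… = £1,671,412.60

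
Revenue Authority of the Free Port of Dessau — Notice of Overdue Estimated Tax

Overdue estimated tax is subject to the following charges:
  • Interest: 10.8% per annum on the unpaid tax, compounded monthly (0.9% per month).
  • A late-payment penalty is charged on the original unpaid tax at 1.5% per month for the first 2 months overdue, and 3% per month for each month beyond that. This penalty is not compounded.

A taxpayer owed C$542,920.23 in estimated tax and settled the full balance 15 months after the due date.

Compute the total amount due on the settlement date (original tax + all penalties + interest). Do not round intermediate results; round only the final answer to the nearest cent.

C$849,043.54

Penalty, months 1–2: 2 × 1.5% × C$542,920.23 = C$16,287.61…
Penalty, months 3–15: 13 × 3% × C$542,920.23 = C$211,738.89…
Interest: C$542,920.23 × ((1 + 0.009)^15 − 1) = C$542,920.23 × 0.1438458… = C$78,096.8115…
Total = C$542,920.23 + C$228,026.4966 + C$78,096.8115… = C$849,043.54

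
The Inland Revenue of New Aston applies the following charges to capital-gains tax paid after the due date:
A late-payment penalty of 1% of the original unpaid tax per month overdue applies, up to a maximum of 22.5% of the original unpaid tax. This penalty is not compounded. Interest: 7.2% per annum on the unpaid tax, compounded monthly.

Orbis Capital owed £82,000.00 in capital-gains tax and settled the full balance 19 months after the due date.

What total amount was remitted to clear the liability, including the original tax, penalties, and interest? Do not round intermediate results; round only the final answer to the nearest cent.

£107,450.37

Penalty: 19 × 1% × £82,000.00 = £15,580.00 (below the 22.5% cap of £18,450.00)
Interest (7.2%/yr ÷ 12 = 0.6%/month): £82,000.00 × ((1 + 0.006)^19 − 1) = £9,870.3744…
Total = £82,000.00 + £15,580.0000 + £9,870.3744… = £107,450.37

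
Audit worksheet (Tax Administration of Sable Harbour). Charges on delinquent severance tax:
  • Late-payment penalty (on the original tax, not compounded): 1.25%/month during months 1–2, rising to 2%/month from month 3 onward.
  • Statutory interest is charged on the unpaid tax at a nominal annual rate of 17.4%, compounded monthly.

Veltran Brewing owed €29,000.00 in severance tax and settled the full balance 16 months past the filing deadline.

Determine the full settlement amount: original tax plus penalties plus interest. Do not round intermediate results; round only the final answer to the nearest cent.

Penalty, months 1–2: 2 × 1.25% × €29,000.00 = €725.00
Penalty, months 3–16: 14 × 2% × €29,000.00 = €8,120.00
Interest (17.4%/yr ÷ 12 = 1.45%/month): €29,000.00 × ((1 + 0.0145)^16 − 1) = €7,511.5962…
Total = €29,000.00 + €8,845.0000 + €7,511.5962… = €45,356.60

€45,356.60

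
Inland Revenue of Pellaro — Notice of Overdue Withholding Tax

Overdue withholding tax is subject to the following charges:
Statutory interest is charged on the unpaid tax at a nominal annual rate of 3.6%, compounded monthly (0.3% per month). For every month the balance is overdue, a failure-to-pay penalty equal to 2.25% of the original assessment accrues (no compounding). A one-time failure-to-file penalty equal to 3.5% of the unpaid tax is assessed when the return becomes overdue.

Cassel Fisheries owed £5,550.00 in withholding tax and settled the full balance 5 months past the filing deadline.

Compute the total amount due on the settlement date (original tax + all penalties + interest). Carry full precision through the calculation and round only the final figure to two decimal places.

Failure-to-file penalty: 3.5% × £5,550.00 = £194.25
Failure-to-pay penalty: 5 × 2.25% × £5,550.00 = £624.38…
Interest: £5,550.00 × ((1 + 0.003)^5 − 1) = £5,550.00 × 0.0150903… = £83.7510…
Total = £5,550.00 + £818.6250 + £83.7510… = £6,452.38

£6,452.38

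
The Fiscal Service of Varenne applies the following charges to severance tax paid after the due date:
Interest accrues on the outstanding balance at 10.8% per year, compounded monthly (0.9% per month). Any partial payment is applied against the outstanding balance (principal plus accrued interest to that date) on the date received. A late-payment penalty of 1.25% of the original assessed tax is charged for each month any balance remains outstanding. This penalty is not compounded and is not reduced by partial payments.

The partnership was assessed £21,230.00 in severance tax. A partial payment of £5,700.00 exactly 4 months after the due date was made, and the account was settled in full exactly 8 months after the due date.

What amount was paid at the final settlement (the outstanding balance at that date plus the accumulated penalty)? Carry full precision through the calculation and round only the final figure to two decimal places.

Balance at month 4: £21,230.0000 × (1 + 0.009)^4 = £22,004.6598…
After £5,700.00 payment: £22,004.6598… − £5,700.00 = £16,304.6598…
Balance at month 8: £16,304.6598… × (1 + 0.009)^4 = £16,899.5993…
Penalty: 8 × 1.25% × £21,230.00 = £2,123.00
Final settlement = outstanding balance + penalty = £16,899.5993… + £2,123.00 = £19,022.60

£19,022.60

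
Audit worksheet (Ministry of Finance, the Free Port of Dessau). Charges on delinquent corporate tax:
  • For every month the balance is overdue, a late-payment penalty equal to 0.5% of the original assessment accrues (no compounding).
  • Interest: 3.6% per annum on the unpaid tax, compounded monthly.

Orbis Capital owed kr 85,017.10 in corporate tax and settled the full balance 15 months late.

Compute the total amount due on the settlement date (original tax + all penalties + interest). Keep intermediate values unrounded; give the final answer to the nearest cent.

kr 95,300.55

Late-payment penalty = 0.5% × kr 85,017.10 × 15 mo = kr 6,376.28…
Interest (3.6%/yr ÷ 12 = 0.3%/month): kr 85,017.10 × ((1 + 0.003)^15 − 1) = kr 3,907.1646…
Total = kr 85,017.10 + kr 6,376.2825 + kr 3,907.1646… = kr 95,300.55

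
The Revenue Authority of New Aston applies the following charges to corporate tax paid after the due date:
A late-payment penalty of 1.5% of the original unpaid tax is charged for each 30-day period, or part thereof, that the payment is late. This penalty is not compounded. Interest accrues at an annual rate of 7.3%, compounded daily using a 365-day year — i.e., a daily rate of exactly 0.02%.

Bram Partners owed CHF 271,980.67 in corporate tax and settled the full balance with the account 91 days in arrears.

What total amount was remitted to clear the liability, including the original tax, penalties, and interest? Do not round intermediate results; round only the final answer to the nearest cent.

Penalty periods: ⌈91/30⌉ = 4; penalty = 4 × 1.5% × CHF 271,980.67 = CHF 16,318.84…
Interest: CHF 271,980.67 × ((1 + 0.0002)^91 − 1) = CHF 271,980.67 × 0.01836478… = CHF 4,994.8641…
Total = CHF 271,980.67 + CHF 16,318.8402 + CHF 4,994.8641… = CHF 293,294.37

CHF 293,294.37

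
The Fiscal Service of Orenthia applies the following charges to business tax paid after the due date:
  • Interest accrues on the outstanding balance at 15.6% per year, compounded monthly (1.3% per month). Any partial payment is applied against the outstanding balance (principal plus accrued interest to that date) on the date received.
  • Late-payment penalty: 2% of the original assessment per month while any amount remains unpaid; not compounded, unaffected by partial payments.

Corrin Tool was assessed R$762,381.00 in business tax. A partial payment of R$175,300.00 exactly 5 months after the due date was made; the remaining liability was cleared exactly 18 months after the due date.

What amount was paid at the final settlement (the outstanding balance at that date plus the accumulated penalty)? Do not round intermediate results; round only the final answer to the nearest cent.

R$1,029,033.77

Balance at month 5: R$762,381.0000 × (1 + 0.013)^5 = R$813,241.0476…
After R$175,300.00 payment: R$813,241.0476… − R$175,300.00 = R$637,941.0476…
Balance at month 18: R$637,941.0476… × (1 + 0.013)^13 = R$754,576.6063…
Penalty: 18 × 2% × R$762,381.00 = R$274,457.16
Final settlement = outstanding balance + penalty = R$754,576.6063… + R$274,457.16 = R$1,029,033.77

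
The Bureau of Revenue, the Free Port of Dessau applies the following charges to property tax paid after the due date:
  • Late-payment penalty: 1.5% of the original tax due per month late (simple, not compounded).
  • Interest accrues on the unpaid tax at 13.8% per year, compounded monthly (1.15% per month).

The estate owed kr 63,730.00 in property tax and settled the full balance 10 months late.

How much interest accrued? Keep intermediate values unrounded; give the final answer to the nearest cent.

Interest: kr 63,730.00 × ((1 + 0.0115)^10 − 1) = kr 63,730.00 × 0.1211375… = kr 7,720.0915…

kr 7,720.09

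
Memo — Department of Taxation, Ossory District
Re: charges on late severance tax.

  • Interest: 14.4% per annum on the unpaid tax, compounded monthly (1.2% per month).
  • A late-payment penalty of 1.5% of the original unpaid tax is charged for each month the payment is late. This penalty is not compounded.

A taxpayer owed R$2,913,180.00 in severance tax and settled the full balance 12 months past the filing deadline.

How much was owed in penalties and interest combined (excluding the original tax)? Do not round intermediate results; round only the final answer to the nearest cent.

Late-payment penalty: 12 × 1.5% × R$2,913,180.00 = R$524,372.40
Interest: R$2,913,180.00 × ((1 + 0.012)^12 − 1) = R$2,913,180.00 × 0.1538946… = R$448,322.7413…
Penalties + interest = R$524,372.4000 + R$448,322.7413… = R$972,695.14

R$972,695.14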